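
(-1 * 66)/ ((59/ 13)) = -858/ 59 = -14.54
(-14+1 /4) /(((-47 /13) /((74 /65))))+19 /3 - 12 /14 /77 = 1619081 /151998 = 10.65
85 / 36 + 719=25969 / 36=721.36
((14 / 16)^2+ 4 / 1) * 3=915 / 64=14.30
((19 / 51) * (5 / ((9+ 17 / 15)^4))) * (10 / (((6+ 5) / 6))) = 1265625 / 1313416192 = 0.00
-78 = -78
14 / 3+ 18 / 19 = 5.61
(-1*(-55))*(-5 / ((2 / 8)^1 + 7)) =-1100 / 29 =-37.93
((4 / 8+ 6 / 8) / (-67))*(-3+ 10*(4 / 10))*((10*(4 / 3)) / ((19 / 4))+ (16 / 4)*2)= -770 / 3819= -0.20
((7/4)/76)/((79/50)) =175/12008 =0.01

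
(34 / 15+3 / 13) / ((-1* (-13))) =487 / 2535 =0.19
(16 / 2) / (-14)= -4 / 7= -0.57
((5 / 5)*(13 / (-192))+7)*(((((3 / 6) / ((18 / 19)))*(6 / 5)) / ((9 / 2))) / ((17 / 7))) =177023 / 440640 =0.40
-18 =-18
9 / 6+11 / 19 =79 / 38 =2.08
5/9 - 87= -778/9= -86.44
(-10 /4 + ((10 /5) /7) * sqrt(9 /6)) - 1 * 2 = -9 /2 + sqrt(6) /7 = -4.15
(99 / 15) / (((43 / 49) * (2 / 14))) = 11319 / 215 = 52.65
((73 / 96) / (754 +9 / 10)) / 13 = 365 / 4710576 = 0.00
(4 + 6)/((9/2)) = 20/9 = 2.22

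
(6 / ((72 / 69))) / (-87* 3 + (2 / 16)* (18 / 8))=-184 / 8343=-0.02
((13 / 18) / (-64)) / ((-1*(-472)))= -13 / 543744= -0.00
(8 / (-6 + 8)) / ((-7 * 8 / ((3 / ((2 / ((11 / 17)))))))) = -33 / 476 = -0.07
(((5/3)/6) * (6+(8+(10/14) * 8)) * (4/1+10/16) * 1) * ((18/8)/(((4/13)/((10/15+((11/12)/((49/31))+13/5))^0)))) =185.21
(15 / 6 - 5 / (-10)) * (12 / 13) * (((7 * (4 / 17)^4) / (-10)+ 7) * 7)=736429428 / 5428865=135.65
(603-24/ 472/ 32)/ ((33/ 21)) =383.73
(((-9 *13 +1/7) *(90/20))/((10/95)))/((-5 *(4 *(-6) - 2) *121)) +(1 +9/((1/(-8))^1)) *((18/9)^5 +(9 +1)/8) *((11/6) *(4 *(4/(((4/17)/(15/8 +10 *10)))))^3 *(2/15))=-3041928682223515239733/15855840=-191849103057517.94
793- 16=777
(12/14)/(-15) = -2/35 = -0.06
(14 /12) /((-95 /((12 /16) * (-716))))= 1253 /190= 6.59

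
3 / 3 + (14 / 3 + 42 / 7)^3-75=30770 / 27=1139.63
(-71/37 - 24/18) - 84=-9685/111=-87.25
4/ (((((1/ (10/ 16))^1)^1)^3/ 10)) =625/ 64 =9.77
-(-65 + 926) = -861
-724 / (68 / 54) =-9774 / 17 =-574.94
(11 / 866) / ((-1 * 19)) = -11 / 16454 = -0.00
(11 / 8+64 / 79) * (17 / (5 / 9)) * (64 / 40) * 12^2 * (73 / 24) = 92546334 / 1975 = 46858.90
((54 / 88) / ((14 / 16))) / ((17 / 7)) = 0.29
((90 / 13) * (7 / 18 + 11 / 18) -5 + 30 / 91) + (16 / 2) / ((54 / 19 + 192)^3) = 1300089724624 / 577112722641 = 2.25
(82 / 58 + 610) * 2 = 35462 / 29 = 1222.83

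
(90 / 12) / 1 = 7.50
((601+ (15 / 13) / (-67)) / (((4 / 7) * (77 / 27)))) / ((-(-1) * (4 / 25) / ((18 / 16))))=49687425 / 19162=2593.02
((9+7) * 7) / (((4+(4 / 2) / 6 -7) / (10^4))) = -420000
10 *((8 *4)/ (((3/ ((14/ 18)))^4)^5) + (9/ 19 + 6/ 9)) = 9184750960115314407186608159630/ 805432007229107866771594230819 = 11.40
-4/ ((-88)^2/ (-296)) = 37/ 242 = 0.15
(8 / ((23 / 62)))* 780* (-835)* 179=-57825019200 / 23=-2514131269.57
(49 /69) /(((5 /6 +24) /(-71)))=-6958 /3427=-2.03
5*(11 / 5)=11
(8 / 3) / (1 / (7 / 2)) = 28 / 3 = 9.33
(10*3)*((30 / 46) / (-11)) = -450 / 253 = -1.78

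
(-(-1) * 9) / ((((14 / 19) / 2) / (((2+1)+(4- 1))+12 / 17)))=19494 / 119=163.82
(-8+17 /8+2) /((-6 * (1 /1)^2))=31 /48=0.65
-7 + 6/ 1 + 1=0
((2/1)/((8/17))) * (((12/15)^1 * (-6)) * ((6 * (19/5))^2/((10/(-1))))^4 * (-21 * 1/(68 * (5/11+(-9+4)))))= -10121433.04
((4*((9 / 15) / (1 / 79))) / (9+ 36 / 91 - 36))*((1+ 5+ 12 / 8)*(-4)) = 57512 / 269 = 213.80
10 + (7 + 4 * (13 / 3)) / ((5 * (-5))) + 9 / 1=1352 / 75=18.03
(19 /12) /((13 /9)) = 1.10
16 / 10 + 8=48 / 5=9.60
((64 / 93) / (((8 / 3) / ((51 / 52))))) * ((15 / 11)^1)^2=22950 / 48763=0.47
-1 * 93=-93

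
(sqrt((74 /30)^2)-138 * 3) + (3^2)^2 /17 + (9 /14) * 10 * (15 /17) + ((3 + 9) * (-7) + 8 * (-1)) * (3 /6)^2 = -757012 /1785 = -424.10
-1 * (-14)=14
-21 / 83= -0.25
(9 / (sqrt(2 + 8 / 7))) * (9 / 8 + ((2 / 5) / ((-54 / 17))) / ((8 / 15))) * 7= 28 * sqrt(154) / 11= 31.59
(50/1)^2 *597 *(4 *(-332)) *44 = -87209760000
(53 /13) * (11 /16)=583 /208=2.80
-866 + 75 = -791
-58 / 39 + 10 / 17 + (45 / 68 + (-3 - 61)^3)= -40894501 / 156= -262144.24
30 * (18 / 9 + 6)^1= 240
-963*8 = -7704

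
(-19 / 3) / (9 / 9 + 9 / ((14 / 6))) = -133 / 102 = -1.30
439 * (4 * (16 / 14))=14048 / 7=2006.86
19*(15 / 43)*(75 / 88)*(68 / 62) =363375 / 58652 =6.20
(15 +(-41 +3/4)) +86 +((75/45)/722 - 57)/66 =2140280/35739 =59.89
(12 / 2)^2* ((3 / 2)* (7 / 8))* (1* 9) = 1701 / 4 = 425.25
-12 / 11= -1.09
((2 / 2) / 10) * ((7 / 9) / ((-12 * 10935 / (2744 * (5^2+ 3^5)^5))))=-3319449991072768 / 1476225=-2248607082.98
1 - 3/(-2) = 5/2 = 2.50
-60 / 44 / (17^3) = -15 / 54043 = -0.00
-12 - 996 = -1008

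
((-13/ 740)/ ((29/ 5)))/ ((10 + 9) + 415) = -13/ 1862728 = -0.00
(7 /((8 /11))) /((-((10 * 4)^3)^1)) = -77 /512000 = -0.00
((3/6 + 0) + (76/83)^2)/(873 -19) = 18441/11766412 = 0.00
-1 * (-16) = 16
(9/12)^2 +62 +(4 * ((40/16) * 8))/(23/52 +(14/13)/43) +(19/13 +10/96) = 1917973/8151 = 235.31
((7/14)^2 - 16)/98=-9/56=-0.16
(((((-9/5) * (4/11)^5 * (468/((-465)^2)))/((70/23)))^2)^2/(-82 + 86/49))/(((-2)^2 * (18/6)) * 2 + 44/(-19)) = -1095489498126415397948227584/434364321998507006561514556023774478735504150390625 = -0.00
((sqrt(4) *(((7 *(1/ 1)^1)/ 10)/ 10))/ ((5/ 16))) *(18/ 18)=56/ 125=0.45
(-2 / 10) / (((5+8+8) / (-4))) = 4 / 105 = 0.04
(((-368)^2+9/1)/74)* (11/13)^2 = 16387393/12506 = 1310.36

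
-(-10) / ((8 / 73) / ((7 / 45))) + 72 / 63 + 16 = 7897 / 252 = 31.34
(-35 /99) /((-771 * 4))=35 /305316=0.00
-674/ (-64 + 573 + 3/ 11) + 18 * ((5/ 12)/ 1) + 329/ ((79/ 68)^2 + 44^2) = 318488611497/ 50184424610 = 6.35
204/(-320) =-51/80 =-0.64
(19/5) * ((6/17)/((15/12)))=456/425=1.07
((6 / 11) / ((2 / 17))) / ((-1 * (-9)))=17 / 33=0.52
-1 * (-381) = 381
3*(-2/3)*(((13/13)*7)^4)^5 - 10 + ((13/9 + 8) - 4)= -1436260793357016059/9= -159584532595224006.56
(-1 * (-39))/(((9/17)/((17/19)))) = 3757/57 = 65.91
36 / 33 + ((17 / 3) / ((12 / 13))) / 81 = 37423 / 32076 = 1.17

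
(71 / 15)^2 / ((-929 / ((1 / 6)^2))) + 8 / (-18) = -3349441 / 7524900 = -0.45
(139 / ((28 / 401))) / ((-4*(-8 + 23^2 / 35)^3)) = -341401375 / 247011984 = -1.38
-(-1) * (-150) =-150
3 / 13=0.23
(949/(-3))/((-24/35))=33215/72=461.32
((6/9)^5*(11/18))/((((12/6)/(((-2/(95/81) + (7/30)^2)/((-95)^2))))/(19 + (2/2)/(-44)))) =-4714243/33751424250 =-0.00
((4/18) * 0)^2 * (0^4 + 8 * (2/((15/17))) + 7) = 0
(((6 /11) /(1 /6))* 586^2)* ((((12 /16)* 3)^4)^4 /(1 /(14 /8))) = 10022035602142726974567 /11811160064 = 848522545443.23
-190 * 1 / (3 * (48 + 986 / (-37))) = -703 / 237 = -2.97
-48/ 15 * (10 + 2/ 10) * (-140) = 22848/ 5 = 4569.60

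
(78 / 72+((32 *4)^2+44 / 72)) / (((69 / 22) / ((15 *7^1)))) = 227105725 / 414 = 548564.55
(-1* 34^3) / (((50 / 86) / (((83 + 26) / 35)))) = -184217848 / 875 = -210534.68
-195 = -195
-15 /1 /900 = -1 /60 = -0.02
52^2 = 2704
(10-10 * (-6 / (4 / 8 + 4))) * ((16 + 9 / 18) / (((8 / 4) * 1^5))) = 385 / 2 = 192.50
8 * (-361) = -2888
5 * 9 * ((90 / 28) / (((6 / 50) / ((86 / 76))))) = 725625 / 532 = 1363.96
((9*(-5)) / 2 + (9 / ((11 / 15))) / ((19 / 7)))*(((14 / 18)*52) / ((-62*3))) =75985 / 19437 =3.91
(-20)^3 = -8000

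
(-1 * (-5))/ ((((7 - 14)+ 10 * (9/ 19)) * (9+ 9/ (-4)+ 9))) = -380/ 2709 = -0.14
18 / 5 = 3.60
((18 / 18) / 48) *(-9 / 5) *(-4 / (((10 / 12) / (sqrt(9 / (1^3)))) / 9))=4.86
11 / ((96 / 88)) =121 / 12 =10.08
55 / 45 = 11 / 9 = 1.22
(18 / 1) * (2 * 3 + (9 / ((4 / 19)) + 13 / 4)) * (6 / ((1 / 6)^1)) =33696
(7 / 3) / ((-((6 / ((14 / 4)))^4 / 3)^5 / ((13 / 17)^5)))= -207384169513074768811051 / 67202357550574008451203072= -0.00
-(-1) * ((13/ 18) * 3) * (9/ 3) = 13/ 2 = 6.50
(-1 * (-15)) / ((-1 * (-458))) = 15 / 458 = 0.03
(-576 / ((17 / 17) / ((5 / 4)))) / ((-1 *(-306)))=-40 / 17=-2.35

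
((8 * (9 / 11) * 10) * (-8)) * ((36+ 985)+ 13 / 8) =-5890320 / 11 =-535483.64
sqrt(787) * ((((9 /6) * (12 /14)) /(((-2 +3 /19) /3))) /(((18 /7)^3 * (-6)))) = 133 * sqrt(787) /6480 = 0.58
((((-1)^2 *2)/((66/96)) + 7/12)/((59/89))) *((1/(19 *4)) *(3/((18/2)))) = 41029/1775664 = 0.02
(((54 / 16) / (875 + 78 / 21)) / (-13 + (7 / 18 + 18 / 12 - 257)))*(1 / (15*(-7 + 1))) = 189 / 1187389040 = 0.00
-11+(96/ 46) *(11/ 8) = -8.13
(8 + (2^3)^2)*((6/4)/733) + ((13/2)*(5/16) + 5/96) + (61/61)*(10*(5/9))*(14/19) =3170797/501372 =6.32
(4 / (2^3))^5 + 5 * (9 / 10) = 145 / 32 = 4.53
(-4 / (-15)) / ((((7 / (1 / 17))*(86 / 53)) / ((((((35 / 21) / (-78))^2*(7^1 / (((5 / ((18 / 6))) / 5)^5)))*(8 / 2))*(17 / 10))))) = 0.01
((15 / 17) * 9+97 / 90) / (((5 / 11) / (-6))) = -151789 / 1275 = -119.05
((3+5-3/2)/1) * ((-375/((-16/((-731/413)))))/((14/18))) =-32072625/92512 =-346.69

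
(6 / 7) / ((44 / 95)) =285 / 154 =1.85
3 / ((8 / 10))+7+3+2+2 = 71 / 4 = 17.75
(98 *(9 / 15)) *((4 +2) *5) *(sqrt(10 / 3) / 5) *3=1764 *sqrt(30) / 5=1932.37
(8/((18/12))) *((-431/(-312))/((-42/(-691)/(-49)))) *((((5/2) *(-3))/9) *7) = 34646.79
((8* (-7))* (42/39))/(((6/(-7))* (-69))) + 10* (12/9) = 33136/2691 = 12.31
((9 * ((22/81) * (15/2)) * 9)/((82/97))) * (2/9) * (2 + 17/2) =37345/82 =455.43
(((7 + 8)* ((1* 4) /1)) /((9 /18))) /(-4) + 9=-21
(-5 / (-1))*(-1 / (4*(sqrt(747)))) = -5*sqrt(83) / 996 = -0.05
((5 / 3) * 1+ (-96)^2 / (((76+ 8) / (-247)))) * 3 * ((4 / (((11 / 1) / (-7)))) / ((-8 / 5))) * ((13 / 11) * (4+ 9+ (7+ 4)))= -443861340 / 121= -3668275.54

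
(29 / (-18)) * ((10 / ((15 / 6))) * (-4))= 232 / 9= 25.78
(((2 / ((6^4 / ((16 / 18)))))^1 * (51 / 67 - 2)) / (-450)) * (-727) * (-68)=2051594 / 10989675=0.19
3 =3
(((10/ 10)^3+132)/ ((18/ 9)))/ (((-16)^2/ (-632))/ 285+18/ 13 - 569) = -38928435/ 332277202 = -0.12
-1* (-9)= 9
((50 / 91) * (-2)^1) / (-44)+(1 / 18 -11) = -196747 / 18018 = -10.92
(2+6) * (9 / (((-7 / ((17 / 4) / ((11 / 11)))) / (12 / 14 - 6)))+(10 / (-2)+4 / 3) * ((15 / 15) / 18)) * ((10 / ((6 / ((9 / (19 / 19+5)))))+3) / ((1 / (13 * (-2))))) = -42224468 / 1323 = -31915.70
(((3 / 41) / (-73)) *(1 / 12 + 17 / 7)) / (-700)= 211 / 58662800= 0.00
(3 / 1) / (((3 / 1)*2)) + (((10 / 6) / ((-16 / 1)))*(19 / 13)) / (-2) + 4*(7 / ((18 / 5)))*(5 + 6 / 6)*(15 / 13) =67919 / 1248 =54.42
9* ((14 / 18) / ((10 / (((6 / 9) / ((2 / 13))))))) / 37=91 / 1110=0.08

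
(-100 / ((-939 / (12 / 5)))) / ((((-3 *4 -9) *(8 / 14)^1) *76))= -5 / 17841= -0.00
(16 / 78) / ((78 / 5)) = 20 / 1521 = 0.01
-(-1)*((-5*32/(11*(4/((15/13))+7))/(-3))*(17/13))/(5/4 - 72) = -54400/6353633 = -0.01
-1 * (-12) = 12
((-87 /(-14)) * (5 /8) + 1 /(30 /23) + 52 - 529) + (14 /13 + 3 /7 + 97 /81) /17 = -472.19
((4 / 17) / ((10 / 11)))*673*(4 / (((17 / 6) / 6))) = 2132064 / 1445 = 1475.48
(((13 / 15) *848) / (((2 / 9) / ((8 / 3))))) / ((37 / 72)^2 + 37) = 228593664 / 965885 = 236.67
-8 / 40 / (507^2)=-1 / 1285245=-0.00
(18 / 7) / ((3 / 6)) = 36 / 7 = 5.14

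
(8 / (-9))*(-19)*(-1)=-152 / 9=-16.89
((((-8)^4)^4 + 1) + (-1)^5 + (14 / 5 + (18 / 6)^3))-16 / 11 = 15481123719087639 / 55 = 281474976710684.35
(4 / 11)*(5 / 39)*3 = 20 / 143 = 0.14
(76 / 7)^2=5776 / 49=117.88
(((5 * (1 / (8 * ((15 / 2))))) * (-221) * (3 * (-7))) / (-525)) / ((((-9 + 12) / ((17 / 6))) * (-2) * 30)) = 0.01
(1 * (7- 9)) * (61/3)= -122/3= -40.67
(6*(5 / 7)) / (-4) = -15 / 14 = -1.07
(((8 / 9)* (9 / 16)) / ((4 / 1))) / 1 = 1 / 8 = 0.12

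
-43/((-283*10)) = 43/2830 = 0.02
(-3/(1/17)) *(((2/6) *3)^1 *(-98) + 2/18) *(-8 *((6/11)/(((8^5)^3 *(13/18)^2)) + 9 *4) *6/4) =-4408253268748555225203/2043992116035584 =-2156688.00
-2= -2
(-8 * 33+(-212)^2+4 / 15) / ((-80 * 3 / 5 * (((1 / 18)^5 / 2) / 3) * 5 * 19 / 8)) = -422132010624 / 475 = -888698969.73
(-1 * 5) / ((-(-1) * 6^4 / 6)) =-5 / 216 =-0.02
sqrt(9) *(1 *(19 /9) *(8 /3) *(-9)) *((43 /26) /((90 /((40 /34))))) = -3.29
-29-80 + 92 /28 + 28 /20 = -3651 /35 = -104.31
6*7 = 42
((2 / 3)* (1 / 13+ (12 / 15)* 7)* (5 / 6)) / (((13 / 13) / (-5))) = -205 / 13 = -15.77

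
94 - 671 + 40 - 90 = -627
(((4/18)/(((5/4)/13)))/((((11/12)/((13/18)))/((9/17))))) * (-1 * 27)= -24336/935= -26.03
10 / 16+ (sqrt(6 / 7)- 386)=-3083 / 8+ sqrt(42) / 7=-384.45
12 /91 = 0.13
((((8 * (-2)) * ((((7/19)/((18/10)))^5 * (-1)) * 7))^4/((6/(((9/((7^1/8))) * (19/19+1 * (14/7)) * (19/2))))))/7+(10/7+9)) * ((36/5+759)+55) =8563.96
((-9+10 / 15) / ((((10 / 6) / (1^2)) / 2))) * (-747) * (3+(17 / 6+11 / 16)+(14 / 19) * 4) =10750575 / 152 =70727.47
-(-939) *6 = 5634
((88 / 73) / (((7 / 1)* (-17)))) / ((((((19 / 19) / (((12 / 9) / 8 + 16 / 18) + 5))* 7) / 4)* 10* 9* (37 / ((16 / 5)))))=-153472 / 4556114325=-0.00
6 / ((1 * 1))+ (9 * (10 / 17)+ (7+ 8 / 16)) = 639 / 34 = 18.79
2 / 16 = 1 / 8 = 0.12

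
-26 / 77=-0.34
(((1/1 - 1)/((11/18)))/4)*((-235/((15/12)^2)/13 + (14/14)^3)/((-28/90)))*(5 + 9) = 0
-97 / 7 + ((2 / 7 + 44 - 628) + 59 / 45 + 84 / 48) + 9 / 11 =-8228573 / 13860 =-593.69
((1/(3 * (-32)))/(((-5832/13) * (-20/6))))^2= 169/3482851737600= 0.00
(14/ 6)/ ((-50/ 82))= -287/ 75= -3.83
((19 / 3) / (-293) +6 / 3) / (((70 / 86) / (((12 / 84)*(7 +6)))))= 972101 / 215355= 4.51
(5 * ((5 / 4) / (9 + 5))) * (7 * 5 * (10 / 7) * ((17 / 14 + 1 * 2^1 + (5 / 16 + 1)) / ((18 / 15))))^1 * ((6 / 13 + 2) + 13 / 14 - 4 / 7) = 20840625 / 87808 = 237.34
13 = 13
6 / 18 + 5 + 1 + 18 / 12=47 / 6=7.83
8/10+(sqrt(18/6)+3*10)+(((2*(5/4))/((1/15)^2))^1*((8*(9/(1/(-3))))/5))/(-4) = sqrt(3)+30529/5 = 6107.53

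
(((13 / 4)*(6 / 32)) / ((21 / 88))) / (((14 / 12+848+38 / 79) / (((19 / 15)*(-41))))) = -8800363 / 56382620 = -0.16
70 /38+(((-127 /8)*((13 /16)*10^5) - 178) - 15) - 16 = -98043869 /76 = -1290050.91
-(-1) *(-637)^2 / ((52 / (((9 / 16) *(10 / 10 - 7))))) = -842751 / 32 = -26335.97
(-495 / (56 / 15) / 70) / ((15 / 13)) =-1287 / 784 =-1.64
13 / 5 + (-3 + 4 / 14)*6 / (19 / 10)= -209 / 35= -5.97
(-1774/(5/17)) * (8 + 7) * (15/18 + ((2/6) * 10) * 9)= -2789615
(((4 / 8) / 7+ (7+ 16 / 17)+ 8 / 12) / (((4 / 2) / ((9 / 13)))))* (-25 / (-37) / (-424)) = -464775 / 97077344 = -0.00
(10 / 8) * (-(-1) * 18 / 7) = 3.21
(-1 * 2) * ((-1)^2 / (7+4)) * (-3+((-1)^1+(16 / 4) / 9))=64 / 99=0.65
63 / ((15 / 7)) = 147 / 5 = 29.40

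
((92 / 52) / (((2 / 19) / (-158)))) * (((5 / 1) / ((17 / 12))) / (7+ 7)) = -1035690 / 1547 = -669.48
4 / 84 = 0.05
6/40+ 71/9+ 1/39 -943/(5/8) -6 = -3525761/2340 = -1506.74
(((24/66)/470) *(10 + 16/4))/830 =14/1072775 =0.00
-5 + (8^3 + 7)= 514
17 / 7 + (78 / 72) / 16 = 3355 / 1344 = 2.50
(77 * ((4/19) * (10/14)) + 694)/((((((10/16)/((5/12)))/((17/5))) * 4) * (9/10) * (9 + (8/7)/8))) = 797657/16416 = 48.59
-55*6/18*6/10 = -11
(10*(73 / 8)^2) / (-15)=-5329 / 96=-55.51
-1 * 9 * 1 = -9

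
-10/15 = -2/3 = -0.67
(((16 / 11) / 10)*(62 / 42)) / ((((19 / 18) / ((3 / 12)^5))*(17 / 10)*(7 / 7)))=93 / 795872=0.00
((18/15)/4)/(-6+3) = -1/10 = -0.10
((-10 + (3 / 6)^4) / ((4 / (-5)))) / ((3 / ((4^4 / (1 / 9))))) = 9540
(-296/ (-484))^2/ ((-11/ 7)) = -38332/ 161051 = -0.24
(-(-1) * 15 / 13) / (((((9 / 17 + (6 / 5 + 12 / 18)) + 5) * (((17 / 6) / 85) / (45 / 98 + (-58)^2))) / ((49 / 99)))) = 2101945875 / 269698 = 7793.70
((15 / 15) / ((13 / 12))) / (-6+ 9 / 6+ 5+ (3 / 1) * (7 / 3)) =8 / 65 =0.12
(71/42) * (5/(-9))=-355/378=-0.94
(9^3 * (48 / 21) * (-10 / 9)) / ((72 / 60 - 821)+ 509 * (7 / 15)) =97200 / 30569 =3.18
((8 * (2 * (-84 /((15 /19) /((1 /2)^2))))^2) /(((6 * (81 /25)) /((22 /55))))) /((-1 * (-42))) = 40432 /3645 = 11.09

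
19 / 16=1.19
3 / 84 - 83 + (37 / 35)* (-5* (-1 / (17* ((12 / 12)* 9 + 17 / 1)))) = -513309 / 6188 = -82.95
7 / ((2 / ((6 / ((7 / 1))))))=3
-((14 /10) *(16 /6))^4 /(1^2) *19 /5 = -186855424 /253125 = -738.19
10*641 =6410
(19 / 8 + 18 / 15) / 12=143 / 480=0.30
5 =5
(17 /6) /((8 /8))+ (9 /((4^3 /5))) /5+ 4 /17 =10475 /3264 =3.21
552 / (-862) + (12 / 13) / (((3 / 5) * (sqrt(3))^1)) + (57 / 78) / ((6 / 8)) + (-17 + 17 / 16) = -4196471 / 268944 + 20 * sqrt(3) / 39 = -14.72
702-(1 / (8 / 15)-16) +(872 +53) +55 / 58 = 380961 / 232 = 1642.07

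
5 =5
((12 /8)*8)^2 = 144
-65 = -65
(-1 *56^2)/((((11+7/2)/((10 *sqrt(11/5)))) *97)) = -12544 *sqrt(55)/2813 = -33.07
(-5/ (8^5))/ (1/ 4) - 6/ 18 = -8207/ 24576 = -0.33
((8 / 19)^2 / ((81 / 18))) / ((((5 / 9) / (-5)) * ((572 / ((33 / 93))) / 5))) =-0.00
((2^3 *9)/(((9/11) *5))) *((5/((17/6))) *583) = 18107.29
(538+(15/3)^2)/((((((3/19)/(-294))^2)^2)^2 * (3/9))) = 244043397641514218516328102144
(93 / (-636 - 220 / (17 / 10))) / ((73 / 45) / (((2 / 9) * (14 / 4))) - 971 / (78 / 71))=0.00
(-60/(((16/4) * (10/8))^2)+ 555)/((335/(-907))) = -2506041/1675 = -1496.14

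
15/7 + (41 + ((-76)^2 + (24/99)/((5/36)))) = 2241042/385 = 5820.89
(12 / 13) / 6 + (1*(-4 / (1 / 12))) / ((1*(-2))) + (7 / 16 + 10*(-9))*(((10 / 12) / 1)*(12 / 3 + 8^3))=-4002723 / 104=-38487.72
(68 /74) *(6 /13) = 204 /481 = 0.42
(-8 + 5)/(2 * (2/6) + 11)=-9/35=-0.26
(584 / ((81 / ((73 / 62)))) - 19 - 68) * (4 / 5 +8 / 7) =-1915084 / 12555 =-152.54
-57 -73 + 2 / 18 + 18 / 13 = -15035 / 117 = -128.50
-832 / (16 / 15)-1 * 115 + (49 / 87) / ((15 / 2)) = -1167877 / 1305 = -894.92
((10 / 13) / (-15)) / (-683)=2 / 26637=0.00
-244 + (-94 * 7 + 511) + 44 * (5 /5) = -347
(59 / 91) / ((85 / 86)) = 5074 / 7735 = 0.66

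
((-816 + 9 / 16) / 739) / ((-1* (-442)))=-13047 / 5226208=-0.00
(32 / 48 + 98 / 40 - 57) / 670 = -3233 / 40200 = -0.08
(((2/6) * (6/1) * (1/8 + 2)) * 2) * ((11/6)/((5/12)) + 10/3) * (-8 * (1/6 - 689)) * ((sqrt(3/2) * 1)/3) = 8150276 * sqrt(6)/135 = 147881.61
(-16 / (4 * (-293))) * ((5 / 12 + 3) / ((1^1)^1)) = 41 / 879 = 0.05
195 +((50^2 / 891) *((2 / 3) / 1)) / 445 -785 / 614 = 28297272665 / 146068758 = 193.73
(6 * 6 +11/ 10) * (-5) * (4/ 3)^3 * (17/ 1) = -201824/ 27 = -7474.96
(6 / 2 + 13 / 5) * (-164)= -4592 / 5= -918.40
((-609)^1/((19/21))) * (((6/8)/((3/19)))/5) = -12789/20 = -639.45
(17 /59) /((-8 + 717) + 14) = 17 /42657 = 0.00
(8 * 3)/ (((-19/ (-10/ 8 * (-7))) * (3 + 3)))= -35/ 19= -1.84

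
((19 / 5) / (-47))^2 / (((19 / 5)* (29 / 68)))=1292 / 320305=0.00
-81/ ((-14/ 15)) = 1215/ 14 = 86.79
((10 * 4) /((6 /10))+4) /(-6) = -106 /9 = -11.78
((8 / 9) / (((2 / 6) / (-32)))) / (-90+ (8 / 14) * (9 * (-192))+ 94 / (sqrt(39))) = 0.08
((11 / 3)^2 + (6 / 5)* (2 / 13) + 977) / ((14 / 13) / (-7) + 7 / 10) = 1159036 / 639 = 1813.83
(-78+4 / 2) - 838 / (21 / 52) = -45172 / 21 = -2151.05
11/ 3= 3.67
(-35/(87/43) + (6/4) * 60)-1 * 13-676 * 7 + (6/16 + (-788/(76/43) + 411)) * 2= -31349033/6612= -4741.23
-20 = -20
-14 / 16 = -0.88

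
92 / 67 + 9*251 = 151445 / 67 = 2260.37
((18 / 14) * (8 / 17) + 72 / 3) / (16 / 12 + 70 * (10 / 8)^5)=4497408 / 39290587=0.11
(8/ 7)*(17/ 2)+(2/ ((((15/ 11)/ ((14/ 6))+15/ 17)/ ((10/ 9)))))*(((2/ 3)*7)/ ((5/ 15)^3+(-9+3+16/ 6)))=226355/ 29904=7.57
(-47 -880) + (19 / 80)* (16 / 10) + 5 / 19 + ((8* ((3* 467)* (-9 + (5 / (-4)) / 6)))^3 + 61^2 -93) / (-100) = 20887240324175107 / 1900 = 10993284381144.79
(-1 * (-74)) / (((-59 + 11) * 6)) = -37 / 144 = -0.26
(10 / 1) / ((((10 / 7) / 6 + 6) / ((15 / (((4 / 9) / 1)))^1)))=14175 / 262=54.10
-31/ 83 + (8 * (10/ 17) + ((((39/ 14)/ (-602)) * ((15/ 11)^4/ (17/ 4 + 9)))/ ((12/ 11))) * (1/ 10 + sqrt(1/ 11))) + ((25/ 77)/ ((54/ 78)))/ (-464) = 3793332542683963/ 875802064149936 - 658125 * sqrt(11)/ 6539900444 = 4.33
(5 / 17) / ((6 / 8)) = 20 / 51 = 0.39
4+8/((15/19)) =212/15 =14.13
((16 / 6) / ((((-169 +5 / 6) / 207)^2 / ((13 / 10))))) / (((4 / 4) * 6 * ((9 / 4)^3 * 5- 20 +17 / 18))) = 2566826496 / 111118450745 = 0.02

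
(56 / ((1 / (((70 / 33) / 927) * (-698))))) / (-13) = 2736160 / 397683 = 6.88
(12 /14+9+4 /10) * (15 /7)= 1077 /49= 21.98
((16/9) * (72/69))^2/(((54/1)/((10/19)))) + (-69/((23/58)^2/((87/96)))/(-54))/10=300873011/390782880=0.77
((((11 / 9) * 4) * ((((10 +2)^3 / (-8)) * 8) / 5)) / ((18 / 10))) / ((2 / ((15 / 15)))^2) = -704 / 3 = -234.67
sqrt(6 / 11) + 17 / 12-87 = -1027 / 12 + sqrt(66) / 11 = -84.84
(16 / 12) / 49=4 / 147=0.03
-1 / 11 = -0.09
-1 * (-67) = 67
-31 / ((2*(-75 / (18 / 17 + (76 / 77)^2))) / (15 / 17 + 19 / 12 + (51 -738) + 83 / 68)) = -110686243783 / 385533225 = -287.10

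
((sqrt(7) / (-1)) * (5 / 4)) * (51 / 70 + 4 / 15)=-209 * sqrt(7) / 168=-3.29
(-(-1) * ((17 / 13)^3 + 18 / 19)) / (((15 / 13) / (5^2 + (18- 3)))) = 110.36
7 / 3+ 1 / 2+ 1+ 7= 65 / 6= 10.83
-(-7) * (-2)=-14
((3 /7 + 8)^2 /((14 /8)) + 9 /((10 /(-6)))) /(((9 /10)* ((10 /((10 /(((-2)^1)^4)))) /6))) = 60359 /4116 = 14.66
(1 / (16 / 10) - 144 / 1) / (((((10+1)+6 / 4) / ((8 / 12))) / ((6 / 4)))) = -1147 / 100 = -11.47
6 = 6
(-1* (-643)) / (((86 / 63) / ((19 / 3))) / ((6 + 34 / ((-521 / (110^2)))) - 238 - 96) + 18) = 74695031208 / 2090973805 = 35.72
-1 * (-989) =989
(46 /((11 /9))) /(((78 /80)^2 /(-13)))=-73600 /143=-514.69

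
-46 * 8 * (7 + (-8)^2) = -26128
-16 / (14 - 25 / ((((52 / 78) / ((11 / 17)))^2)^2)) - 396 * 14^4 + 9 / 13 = -2163420654687551 / 142211173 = -15212733.35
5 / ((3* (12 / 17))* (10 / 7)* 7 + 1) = 0.23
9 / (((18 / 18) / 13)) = 117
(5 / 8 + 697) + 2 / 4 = 5585 / 8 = 698.12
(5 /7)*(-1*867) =-4335 /7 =-619.29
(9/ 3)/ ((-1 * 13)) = -3/ 13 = -0.23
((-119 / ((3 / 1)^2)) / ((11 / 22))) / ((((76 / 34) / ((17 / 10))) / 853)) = -29335523 / 1710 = -17155.28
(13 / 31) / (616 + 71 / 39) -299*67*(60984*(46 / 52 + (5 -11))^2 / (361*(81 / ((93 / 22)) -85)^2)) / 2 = -413177460282835044 / 40449949729085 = -10214.54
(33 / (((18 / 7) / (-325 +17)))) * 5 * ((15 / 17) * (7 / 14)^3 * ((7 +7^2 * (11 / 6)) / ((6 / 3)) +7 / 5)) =-88608905 / 816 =-108589.34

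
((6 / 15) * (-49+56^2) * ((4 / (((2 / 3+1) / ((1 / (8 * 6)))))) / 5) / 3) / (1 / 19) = 19551 / 250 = 78.20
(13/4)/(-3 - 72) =-13/300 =-0.04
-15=-15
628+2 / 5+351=4897 / 5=979.40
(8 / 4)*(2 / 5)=4 / 5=0.80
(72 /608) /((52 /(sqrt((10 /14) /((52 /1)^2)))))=9 * sqrt(35) /1438528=0.00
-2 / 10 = -1 / 5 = -0.20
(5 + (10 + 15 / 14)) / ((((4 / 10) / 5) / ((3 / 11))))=16875 / 308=54.79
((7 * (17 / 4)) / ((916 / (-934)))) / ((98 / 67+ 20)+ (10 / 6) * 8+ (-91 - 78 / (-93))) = 0.55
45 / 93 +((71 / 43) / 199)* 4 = 137159 / 265267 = 0.52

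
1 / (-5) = -1 / 5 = -0.20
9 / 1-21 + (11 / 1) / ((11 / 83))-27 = 44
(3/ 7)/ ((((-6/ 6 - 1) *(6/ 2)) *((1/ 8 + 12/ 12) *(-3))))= 4/ 189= 0.02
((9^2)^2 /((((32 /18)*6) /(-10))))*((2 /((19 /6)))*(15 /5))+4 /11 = -9742781 /836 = -11654.04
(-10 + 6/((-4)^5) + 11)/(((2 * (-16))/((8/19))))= -509/38912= -0.01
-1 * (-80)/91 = 80/91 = 0.88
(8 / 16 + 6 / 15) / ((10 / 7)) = 63 / 100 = 0.63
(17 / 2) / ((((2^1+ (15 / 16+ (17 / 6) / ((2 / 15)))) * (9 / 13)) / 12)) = 7072 / 1161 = 6.09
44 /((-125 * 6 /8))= -0.47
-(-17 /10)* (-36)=-306 /5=-61.20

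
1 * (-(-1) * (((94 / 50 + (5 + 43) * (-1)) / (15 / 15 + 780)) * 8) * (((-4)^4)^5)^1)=-10141895254605824 / 19525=-519431255037.43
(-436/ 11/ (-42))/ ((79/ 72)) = 0.86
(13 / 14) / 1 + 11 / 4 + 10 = 383 / 28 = 13.68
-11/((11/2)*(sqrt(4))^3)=-0.25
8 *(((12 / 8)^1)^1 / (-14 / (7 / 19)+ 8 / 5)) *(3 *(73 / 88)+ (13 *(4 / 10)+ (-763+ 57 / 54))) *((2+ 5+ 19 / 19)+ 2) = 14934265 / 6006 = 2486.56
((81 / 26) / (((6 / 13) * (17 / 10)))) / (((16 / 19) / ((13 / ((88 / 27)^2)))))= 24308505 / 4212736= 5.77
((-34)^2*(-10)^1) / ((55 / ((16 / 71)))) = -36992 / 781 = -47.36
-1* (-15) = 15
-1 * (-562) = 562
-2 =-2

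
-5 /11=-0.45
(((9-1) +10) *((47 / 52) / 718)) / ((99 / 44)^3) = 752 / 378027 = 0.00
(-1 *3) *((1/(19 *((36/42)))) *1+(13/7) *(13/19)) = -1063/266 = -4.00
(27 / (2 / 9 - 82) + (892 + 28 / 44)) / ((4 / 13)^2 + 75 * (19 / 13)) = 1220874759 / 150107936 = 8.13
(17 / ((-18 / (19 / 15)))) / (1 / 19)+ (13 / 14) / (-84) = -1203437 / 52920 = -22.74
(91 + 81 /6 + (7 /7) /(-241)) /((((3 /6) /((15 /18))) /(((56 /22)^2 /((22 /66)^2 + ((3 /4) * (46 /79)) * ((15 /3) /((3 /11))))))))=6684708240 /48086489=139.01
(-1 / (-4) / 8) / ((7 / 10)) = 5 / 112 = 0.04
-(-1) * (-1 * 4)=-4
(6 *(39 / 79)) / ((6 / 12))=468 / 79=5.92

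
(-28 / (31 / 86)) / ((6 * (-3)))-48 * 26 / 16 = -20558 / 279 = -73.68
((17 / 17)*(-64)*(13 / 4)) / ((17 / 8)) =-1664 / 17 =-97.88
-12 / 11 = -1.09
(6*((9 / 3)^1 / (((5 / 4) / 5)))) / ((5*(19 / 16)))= 1152 / 95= 12.13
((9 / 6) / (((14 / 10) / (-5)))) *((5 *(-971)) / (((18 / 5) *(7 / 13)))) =7889375 / 588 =13417.30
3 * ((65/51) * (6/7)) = 390/119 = 3.28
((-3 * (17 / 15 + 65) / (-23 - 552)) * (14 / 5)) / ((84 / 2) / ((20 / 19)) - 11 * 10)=-27776 / 2015375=-0.01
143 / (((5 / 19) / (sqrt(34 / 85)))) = 2717 * sqrt(10) / 25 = 343.68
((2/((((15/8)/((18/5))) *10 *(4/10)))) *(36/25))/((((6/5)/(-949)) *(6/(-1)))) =22776/125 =182.21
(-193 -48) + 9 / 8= -1919 / 8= -239.88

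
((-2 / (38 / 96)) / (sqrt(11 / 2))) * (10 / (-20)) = 48 * sqrt(22) / 209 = 1.08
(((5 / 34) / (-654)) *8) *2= -20 / 5559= -0.00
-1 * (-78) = 78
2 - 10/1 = -8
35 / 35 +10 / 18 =14 / 9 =1.56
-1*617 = -617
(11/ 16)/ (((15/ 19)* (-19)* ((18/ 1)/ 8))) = -11/ 540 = -0.02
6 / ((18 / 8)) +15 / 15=11 / 3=3.67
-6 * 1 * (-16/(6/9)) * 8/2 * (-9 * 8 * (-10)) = 414720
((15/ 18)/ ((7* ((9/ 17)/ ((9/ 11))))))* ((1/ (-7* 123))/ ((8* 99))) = -85/ 315043344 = -0.00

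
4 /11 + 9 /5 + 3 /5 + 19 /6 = 1957 /330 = 5.93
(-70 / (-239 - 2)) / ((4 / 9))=315 / 482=0.65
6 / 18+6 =19 / 3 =6.33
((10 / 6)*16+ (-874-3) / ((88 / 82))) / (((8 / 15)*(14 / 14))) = -521755 / 352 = -1482.26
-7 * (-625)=4375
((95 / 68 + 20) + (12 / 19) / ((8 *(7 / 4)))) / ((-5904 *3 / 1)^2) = 21547 / 315248661504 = 0.00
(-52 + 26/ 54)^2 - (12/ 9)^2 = 2652.38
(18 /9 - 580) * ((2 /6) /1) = -578 /3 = -192.67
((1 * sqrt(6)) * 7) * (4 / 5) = 28 * sqrt(6) / 5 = 13.72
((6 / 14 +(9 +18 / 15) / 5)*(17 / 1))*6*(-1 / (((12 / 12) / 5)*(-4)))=11016 / 35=314.74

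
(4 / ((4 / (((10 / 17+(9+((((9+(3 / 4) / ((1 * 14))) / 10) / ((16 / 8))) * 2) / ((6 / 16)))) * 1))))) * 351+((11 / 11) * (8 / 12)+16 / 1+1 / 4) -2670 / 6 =27023483 / 7140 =3784.80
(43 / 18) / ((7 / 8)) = 172 / 63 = 2.73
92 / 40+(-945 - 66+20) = -9887 / 10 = -988.70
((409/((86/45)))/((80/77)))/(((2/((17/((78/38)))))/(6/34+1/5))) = 1795101/5590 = 321.13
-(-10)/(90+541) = 10/631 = 0.02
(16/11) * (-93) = -1488/11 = -135.27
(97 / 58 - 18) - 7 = -1353 / 58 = -23.33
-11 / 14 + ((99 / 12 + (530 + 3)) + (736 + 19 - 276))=28545 / 28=1019.46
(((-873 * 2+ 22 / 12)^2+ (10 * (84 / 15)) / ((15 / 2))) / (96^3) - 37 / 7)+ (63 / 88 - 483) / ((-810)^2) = -1.85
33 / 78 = 11 / 26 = 0.42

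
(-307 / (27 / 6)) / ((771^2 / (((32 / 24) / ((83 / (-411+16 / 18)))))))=9065096 / 11989280529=0.00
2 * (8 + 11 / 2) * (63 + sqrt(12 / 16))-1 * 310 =27 * sqrt(3) / 2 + 1391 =1414.38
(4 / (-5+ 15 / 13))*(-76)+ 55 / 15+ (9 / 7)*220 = 191921 / 525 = 365.56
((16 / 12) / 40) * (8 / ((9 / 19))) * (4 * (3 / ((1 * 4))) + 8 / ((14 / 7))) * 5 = 532 / 27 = 19.70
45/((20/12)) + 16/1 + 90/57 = 847/19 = 44.58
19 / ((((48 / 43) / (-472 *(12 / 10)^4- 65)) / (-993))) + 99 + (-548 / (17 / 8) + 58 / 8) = 2998936366783 / 170000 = 17640802.16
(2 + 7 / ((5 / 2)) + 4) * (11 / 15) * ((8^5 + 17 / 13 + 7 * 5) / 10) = 34400784 / 1625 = 21169.71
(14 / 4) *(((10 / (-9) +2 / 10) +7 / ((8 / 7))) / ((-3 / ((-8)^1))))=13139 / 270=48.66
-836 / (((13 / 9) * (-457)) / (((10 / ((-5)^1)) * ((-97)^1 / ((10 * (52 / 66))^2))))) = 198695673 / 50201450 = 3.96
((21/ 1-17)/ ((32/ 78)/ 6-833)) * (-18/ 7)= 8424/ 682171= 0.01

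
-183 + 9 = -174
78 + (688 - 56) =710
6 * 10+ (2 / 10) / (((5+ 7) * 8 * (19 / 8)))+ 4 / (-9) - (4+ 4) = 176323 / 3420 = 51.56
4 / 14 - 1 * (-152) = 1066 / 7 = 152.29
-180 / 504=-5 / 14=-0.36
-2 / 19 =-0.11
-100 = -100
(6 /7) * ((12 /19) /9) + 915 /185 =24635 /4921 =5.01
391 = 391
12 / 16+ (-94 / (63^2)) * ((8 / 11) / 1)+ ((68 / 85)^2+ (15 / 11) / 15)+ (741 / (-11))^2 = 218000542211 / 48024900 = 4539.32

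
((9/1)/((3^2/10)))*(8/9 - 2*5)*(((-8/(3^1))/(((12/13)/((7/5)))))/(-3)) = -29848/243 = -122.83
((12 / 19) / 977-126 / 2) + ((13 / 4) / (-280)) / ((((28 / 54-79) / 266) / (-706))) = -10986414747 / 121030760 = -90.77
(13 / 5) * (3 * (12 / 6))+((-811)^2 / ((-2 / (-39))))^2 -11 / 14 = 23029296708327709 / 140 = 164494976488055.06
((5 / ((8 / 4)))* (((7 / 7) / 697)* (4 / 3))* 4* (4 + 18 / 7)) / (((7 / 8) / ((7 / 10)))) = 1472 / 14637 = 0.10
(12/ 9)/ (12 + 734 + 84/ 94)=47/ 26328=0.00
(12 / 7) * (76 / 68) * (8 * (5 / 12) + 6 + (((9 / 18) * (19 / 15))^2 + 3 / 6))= 175009 / 8925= 19.61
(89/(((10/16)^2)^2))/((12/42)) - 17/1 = 1265279/625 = 2024.45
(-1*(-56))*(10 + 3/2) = 644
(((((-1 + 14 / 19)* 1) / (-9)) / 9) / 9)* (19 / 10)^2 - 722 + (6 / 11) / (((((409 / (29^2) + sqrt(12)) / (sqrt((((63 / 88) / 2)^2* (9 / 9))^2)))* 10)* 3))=-7460709008303714873 / 10333409250827520 + 2807198289* sqrt(3) / 7087386317440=-722.00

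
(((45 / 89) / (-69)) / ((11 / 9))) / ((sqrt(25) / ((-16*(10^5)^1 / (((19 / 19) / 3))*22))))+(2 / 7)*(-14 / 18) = 2332795906 / 18423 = 126624.11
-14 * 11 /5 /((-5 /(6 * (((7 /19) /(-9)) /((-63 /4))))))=0.10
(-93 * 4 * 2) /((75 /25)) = -248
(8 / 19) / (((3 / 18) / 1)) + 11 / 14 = 881 / 266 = 3.31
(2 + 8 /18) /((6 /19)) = 209 /27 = 7.74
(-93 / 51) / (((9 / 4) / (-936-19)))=118420 / 153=773.99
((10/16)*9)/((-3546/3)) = -15/3152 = -0.00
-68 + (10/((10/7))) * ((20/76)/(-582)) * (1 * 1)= -68.00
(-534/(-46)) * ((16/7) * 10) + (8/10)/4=265.54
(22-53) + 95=64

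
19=19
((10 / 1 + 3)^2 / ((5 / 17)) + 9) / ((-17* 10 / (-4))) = 5836 / 425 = 13.73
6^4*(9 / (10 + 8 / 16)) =7776 / 7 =1110.86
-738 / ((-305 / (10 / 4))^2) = -369 / 7442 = -0.05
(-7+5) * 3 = -6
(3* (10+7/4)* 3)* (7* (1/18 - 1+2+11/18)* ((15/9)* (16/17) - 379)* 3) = -94993815/68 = -1396967.87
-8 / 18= -4 / 9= -0.44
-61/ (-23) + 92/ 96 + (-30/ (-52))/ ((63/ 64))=210803/ 50232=4.20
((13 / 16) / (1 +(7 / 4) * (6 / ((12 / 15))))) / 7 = 13 / 1582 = 0.01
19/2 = 9.50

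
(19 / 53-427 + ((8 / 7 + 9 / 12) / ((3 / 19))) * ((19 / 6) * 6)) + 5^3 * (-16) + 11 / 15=-16310157 / 7420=-2198.13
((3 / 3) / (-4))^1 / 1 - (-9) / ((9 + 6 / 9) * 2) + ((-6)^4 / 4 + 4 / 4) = 37725 / 116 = 325.22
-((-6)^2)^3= -46656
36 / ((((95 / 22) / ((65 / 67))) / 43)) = 442728 / 1273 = 347.78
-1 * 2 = -2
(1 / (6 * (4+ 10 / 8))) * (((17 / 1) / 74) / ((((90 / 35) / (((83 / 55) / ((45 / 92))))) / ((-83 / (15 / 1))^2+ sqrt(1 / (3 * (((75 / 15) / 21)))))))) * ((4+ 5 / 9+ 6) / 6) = 616607 * sqrt(35) / 200274525+ 4247805623 / 9012353625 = 0.49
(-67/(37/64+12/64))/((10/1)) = -2144/245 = -8.75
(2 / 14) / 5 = 1 / 35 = 0.03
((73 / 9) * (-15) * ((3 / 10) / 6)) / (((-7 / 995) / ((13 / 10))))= 1124.11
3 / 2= 1.50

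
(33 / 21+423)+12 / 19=56552 / 133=425.20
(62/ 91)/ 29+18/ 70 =529/ 1885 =0.28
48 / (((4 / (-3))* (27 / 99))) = -132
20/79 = 0.25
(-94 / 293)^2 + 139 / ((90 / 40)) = 47811568 / 772641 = 61.88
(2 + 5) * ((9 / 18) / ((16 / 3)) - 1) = -203 / 32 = -6.34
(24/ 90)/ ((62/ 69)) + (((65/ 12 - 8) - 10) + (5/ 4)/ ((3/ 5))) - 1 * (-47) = 11407/ 310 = 36.80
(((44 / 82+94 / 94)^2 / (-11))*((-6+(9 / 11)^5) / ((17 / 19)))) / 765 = 7601906403 / 4303201389245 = 0.00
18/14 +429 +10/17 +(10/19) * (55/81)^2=6395365316/14834421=431.12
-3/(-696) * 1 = 1/232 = 0.00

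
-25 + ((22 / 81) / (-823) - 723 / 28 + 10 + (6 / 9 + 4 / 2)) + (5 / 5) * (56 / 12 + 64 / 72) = -60849121 / 1866564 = -32.60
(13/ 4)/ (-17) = -13/ 68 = -0.19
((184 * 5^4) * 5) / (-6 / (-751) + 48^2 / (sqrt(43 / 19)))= -9284237500 / 4740423892863 + 20755236800000 * sqrt(817) / 1580141297621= 375.44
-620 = -620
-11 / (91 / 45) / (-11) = 45 / 91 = 0.49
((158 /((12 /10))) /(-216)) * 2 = -395 /324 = -1.22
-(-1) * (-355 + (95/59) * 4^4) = 3375/59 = 57.20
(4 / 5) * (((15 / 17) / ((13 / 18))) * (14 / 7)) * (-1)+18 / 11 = -774 / 2431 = -0.32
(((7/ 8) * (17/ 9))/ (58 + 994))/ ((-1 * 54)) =-119/ 4090176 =-0.00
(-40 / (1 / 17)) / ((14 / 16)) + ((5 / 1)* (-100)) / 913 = -4970220 / 6391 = -777.69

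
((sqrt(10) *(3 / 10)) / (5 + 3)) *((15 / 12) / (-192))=-sqrt(10) / 4096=-0.00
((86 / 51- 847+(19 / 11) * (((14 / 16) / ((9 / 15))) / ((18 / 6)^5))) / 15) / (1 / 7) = -6453120233 / 16358760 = -394.47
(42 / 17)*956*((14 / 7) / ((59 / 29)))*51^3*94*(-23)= -39287326198176 / 59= -665886884714.85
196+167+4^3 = 427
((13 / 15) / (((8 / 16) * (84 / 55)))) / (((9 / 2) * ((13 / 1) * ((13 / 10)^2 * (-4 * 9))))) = -275 / 862407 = -0.00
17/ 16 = 1.06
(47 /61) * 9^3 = 34263 /61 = 561.69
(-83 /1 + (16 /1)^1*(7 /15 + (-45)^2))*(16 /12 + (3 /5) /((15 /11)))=64487311 /1125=57322.05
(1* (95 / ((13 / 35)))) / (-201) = -3325 / 2613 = -1.27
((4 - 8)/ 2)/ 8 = -1/ 4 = -0.25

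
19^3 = 6859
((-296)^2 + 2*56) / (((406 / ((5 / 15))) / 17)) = 745688 / 609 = 1224.45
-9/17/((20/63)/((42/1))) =-11907/170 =-70.04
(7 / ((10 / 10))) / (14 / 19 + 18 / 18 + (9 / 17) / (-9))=2261 / 542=4.17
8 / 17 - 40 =-672 / 17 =-39.53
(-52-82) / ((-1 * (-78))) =-67 / 39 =-1.72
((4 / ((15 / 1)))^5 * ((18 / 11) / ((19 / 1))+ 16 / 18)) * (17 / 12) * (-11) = -7981568 / 389559375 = -0.02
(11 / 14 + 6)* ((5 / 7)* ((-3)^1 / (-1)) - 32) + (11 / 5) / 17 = -1686597 / 8330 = -202.47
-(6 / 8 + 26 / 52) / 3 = -5 / 12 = -0.42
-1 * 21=-21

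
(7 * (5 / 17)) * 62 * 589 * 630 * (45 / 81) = 447345500 / 17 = 26314441.18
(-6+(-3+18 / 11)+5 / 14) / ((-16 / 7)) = 1079 / 352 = 3.07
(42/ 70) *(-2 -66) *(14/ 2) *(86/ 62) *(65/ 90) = -133042/ 465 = -286.11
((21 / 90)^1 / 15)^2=49 / 202500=0.00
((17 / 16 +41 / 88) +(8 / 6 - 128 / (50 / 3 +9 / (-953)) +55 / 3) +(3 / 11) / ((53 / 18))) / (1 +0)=18128934677 / 1332682032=13.60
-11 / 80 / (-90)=11 / 7200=0.00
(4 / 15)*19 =76 / 15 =5.07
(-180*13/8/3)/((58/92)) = -154.66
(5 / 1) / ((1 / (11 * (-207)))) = -11385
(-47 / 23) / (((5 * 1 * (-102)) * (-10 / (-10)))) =47 / 11730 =0.00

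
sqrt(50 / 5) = sqrt(10) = 3.16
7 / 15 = 0.47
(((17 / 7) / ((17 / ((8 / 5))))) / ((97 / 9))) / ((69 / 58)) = 1392 / 78085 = 0.02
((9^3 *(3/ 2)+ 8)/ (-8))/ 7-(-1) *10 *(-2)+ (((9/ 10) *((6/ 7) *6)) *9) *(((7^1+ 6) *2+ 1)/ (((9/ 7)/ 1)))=467673/ 560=835.13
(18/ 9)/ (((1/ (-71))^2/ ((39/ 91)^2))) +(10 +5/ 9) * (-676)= -2330138/ 441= -5283.76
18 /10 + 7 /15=34 /15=2.27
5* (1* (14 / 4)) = 35 / 2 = 17.50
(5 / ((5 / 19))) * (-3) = -57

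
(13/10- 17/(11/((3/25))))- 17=-8737/550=-15.89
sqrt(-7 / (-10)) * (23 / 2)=23 * sqrt(70) / 20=9.62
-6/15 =-2/5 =-0.40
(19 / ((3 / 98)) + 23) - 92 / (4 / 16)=827 / 3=275.67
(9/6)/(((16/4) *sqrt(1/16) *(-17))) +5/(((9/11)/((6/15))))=2.36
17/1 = 17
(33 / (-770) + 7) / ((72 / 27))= 1461 / 560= 2.61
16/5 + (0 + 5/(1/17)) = 441/5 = 88.20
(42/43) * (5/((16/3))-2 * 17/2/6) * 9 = -5733/344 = -16.67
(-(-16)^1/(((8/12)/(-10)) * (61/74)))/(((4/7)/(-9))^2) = -4405590/61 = -72222.79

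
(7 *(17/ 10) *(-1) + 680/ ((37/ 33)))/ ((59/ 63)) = 13859811/ 21830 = 634.90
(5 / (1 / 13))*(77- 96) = -1235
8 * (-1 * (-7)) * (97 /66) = 2716 /33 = 82.30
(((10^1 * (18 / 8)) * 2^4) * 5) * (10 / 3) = 6000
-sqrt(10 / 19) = -sqrt(190) / 19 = -0.73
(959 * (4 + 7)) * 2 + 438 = 21536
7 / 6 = 1.17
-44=-44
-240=-240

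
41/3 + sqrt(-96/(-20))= 2 * sqrt(30)/5 + 41/3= 15.86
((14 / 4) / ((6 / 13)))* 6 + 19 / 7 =675 / 14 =48.21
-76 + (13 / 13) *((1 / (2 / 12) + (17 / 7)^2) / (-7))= -26651 / 343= -77.70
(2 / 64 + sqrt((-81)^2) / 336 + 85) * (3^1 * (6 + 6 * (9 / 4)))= 2234817 / 448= 4988.43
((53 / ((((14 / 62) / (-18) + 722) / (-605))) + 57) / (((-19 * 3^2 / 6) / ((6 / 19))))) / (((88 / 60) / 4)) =-608551560 / 1599792799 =-0.38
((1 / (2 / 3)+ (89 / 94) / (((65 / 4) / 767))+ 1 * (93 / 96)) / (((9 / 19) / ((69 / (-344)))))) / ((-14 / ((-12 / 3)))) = -154972873 / 27162240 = -5.71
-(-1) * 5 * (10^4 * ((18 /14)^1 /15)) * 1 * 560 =2400000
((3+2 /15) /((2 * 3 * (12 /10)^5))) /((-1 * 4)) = -29375 /559872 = -0.05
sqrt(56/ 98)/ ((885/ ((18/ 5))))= 12 * sqrt(7)/ 10325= 0.00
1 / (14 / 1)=0.07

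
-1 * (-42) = 42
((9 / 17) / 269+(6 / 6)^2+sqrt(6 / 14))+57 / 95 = sqrt(21) / 7+36629 / 22865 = 2.26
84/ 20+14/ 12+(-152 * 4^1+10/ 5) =-18019/ 30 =-600.63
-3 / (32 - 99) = 3 / 67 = 0.04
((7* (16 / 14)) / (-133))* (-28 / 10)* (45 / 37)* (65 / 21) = 3120 / 4921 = 0.63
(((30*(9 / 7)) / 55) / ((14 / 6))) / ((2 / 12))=972 / 539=1.80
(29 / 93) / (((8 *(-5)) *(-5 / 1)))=29 / 18600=0.00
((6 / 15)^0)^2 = 1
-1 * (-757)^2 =-573049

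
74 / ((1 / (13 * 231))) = 222222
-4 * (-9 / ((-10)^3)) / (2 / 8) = -0.14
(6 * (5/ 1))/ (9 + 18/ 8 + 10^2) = 24/ 89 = 0.27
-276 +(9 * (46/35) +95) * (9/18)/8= -150821/560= -269.32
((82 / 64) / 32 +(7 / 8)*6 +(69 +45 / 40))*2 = 77225 / 512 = 150.83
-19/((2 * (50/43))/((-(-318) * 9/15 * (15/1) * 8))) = -4676508/25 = -187060.32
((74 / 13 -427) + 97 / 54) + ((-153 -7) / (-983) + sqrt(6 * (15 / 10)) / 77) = -22280053589 / 53135082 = -419.31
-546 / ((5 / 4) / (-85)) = 37128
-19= -19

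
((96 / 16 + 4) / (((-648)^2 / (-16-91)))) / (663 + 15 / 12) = -535 / 139460616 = -0.00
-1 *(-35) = 35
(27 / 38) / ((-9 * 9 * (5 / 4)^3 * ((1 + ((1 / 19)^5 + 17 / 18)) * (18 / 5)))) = -4170272 / 6499761225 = -0.00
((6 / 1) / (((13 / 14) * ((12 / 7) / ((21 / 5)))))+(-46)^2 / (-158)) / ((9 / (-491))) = -133.03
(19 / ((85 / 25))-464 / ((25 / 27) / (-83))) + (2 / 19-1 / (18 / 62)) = 3022931818 / 72675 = 41595.21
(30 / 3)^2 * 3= 300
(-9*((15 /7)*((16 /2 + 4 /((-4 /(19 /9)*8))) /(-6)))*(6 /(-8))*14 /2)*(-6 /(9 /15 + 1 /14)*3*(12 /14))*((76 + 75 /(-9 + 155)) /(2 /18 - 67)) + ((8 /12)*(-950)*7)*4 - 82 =-2106452267557 /99142176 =-21246.78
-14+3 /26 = -361 /26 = -13.88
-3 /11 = -0.27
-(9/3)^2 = -9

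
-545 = -545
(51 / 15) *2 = 34 / 5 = 6.80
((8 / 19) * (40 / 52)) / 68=20 / 4199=0.00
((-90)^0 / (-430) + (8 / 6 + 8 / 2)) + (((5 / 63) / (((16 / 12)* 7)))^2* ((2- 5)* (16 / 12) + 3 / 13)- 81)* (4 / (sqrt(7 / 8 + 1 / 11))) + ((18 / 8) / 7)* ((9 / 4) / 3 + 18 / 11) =692251 / 113520- 7429993* sqrt(1870) / 974610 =-323.57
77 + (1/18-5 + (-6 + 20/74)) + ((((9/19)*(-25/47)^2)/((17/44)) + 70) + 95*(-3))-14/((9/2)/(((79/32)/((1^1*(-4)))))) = -1113152735177/7603130592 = -146.41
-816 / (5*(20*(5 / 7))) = -1428 / 125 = -11.42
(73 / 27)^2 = 5329 / 729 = 7.31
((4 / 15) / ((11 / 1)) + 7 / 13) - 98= -209003 / 2145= -97.44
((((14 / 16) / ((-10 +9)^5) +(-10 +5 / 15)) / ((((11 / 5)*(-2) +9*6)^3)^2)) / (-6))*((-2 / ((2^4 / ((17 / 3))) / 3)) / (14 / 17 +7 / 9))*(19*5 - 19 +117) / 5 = -0.00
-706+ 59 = -647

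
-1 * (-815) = 815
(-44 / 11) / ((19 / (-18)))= 72 / 19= 3.79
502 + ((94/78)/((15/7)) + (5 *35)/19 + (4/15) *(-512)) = 4170788/11115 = 375.24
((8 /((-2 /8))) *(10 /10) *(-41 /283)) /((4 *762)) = 164 /107823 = 0.00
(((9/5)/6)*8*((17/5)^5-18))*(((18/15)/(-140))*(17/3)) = -19869702/390625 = -50.87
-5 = -5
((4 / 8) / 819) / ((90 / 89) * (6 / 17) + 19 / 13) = 1513 / 4506642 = 0.00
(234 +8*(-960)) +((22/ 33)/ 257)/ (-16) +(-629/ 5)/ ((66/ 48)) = -2557018471/ 339240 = -7537.49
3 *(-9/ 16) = -27/ 16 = -1.69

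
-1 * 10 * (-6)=60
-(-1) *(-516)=-516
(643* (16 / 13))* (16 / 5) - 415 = 2117.43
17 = 17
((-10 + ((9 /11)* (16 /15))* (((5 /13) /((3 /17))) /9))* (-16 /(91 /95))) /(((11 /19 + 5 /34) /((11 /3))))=12370228160 /14980329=825.76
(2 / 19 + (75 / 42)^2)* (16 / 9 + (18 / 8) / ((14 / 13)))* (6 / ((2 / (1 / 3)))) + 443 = 95041479 / 208544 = 455.74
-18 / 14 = -9 / 7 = -1.29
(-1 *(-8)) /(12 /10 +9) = 40 /51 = 0.78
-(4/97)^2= -16/9409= -0.00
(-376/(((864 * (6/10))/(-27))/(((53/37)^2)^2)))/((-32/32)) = -1854263035/22489932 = -82.45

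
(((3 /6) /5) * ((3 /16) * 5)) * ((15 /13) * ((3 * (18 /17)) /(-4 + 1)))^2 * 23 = 1257525 /390728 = 3.22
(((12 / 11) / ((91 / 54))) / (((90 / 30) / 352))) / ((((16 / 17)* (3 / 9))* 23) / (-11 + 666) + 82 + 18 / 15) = 14430960 / 15809339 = 0.91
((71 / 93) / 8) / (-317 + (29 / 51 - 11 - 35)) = -1207 / 4584032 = -0.00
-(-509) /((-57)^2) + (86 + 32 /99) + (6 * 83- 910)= -3877921 /11913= -325.52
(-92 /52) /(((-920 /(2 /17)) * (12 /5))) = 1 /10608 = 0.00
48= 48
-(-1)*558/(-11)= -558/11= -50.73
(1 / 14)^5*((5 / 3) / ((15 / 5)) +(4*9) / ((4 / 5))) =205 / 2420208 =0.00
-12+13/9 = -10.56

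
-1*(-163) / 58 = 163 / 58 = 2.81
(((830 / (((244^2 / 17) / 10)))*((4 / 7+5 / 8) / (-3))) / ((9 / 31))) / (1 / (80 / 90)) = -73266175 / 25317684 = -2.89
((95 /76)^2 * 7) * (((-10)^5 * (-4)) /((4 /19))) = 20781250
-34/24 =-17/12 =-1.42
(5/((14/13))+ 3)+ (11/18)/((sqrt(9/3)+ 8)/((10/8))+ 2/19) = 59271103/7656516 - 19855 * sqrt(3)/1640682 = 7.72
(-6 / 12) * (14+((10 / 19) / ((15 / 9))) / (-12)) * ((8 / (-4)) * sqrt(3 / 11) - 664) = 531 * sqrt(33) / 418+88146 / 19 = 4646.56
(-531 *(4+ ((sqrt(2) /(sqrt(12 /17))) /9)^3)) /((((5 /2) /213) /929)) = -840581496 /5 - 66156877 *sqrt(102) /2430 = -168391258.75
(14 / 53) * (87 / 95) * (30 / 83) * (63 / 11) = 0.50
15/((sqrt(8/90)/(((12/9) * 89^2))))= 237630 * sqrt(5)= 531356.83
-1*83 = -83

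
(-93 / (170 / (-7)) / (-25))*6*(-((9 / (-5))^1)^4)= 12813633 / 1328125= 9.65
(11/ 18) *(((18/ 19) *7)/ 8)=77/ 152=0.51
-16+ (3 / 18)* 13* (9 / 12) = -115 / 8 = -14.38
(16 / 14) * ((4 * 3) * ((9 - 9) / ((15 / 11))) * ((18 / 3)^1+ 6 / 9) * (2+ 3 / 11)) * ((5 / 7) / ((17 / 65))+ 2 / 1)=0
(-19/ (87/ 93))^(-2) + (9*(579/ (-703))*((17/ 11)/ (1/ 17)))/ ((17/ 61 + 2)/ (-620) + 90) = -1038796871704313/ 480586201456867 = -2.16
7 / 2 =3.50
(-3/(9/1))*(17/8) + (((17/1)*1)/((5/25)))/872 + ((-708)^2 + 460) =656254193/1308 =501723.39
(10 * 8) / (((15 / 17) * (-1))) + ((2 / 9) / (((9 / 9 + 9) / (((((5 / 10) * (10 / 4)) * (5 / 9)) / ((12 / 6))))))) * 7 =-58717 / 648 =-90.61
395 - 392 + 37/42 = 163/42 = 3.88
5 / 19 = 0.26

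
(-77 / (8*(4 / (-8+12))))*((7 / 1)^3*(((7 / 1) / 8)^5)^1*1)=-1693.30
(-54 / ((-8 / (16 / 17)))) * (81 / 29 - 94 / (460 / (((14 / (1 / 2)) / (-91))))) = 13372668 / 737035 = 18.14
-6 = -6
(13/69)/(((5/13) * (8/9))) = 507/920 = 0.55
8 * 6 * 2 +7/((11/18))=1182/11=107.45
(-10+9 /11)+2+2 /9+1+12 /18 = -524 /99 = -5.29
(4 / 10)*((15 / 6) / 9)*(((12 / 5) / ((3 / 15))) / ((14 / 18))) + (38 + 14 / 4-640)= -8355 / 14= -596.79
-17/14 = -1.21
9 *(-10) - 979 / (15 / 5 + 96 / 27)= -14121 / 59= -239.34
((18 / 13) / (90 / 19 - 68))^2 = 0.00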